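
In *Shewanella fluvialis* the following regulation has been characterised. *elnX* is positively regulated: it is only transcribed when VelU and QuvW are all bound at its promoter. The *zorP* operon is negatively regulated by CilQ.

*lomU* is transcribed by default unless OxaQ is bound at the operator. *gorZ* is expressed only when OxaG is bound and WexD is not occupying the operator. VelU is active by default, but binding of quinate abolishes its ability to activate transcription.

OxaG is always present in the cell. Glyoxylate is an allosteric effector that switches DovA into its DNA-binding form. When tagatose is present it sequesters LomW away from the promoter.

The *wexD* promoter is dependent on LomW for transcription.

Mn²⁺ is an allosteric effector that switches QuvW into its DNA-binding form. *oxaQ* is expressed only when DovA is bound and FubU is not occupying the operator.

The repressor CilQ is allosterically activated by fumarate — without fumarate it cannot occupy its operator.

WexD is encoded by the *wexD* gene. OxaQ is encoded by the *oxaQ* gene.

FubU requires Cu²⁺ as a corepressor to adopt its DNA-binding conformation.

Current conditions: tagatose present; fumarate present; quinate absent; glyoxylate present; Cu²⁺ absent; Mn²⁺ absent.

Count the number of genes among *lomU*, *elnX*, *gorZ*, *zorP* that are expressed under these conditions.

Glyoxylate is present, so DovA is active.
Cu²⁺ is absent, so FubU is inactive.
No repressor is bound and DovA is active, so *oxaQ* is transcribed.
So OxaQ is produced and active.
With repressor OxaQ bound, *lomU* is not transcribed.
→ *lomU* is OFF.
Quinate is absent, so VelU is active.
Mn²⁺ is absent, so QuvW is inactive.
Required activator QuvW is absent, so *elnX* is not transcribed.
→ *elnX* is OFF.
OxaG is produced constitutively and is active.
Tagatose is present, so LomW is inactive.
Required activator LomW is absent, so *wexD* is not transcribed.
So WexD is not produced.
No repressor is bound and OxaG is active, so *gorZ* is transcribed.
→ *gorZ* is ON.
Fumarate is present, so CilQ is active.
With repressor CilQ bound, *zorP* is not transcribed.
→ *zorP* is OFF.
1 of the 4 genes is transcribed.

1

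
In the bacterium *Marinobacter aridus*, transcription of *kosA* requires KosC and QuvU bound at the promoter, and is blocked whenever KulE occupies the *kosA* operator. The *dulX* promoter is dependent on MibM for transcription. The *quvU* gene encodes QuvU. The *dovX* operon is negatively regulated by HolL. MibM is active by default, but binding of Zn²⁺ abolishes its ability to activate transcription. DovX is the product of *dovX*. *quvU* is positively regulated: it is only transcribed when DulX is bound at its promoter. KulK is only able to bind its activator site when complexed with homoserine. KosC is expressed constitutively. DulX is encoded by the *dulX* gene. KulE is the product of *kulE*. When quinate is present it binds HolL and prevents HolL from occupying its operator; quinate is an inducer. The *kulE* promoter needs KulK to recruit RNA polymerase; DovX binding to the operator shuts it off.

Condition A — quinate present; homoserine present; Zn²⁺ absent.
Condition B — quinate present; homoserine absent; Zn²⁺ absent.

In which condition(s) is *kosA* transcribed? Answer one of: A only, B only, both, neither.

both

Condition A:
KosC is produced constitutively and is active.
Quinate is present, so HolL is inactive.
With no repressor bound, *dovX* is transcribed.
So DovX is produced and active.
Homoserine is present, so KulK is active.
With repressor DovX bound, *kulE* is not transcribed.
So KulE is not produced.
Zn²⁺ is absent, so MibM is active.
No repressor is bound and MibM is active, so *dulX* is transcribed.
So DulX is produced and active.
No repressor is bound and DulX is active, so *quvU* is transcribed.
So QuvU is produced and active.
No repressor is bound and KosC and QuvU are active, so *kosA* is transcribed.
→ *kosA* is ON in A.
Condition B:
KosC is produced constitutively and is active.
Quinate is present, so HolL is inactive.
With no repressor bound, *dovX* is transcribed.
So DovX is produced and active.
Homoserine is absent, so KulK is inactive.
With repressor DovX bound, *kulE* is not transcribed.
So KulE is not produced.
Zn²⁺ is absent, so MibM is active.
No repressor is bound and MibM is active, so *dulX* is transcribed.
So DulX is produced and active.
No repressor is bound and DulX is active, so *quvU* is transcribed.
So QuvU is produced and active.
No repressor is bound and KosC and QuvU are active, so *kosA* is transcribed.
→ *kosA* is ON in B.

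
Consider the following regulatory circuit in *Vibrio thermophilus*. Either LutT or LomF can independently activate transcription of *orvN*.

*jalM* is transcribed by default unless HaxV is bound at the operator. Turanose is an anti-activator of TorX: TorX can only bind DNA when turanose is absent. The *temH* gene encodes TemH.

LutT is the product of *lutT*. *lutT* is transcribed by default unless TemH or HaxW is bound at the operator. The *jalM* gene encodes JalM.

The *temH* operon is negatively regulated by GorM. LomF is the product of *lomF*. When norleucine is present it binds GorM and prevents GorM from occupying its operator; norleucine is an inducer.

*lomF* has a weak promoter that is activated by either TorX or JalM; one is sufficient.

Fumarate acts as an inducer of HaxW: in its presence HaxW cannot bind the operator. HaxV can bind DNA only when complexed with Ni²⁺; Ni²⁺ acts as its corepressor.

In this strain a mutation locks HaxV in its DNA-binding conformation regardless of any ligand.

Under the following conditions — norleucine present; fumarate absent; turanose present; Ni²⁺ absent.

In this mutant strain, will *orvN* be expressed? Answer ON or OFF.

Norleucine is present, so GorM is inactive.
With no repressor bound, *temH* is transcribed.
So TemH is produced and active.
Fumarate is absent, so HaxW is active.
With repressor TemH bound, *lutT* is not transcribed.
So LutT is not produced.
Turanose is present, so TorX is inactive.
HaxV is constitutively active in this strain.
With repressor HaxV bound, *jalM* is not transcribed.
So JalM is not produced.
No activator is available at the *lomF* promoter, so *lomF* is not transcribed.
So LomF is not produced.
No activator is available at the *orvN* promoter, so *orvN* is not transcribed.

OFF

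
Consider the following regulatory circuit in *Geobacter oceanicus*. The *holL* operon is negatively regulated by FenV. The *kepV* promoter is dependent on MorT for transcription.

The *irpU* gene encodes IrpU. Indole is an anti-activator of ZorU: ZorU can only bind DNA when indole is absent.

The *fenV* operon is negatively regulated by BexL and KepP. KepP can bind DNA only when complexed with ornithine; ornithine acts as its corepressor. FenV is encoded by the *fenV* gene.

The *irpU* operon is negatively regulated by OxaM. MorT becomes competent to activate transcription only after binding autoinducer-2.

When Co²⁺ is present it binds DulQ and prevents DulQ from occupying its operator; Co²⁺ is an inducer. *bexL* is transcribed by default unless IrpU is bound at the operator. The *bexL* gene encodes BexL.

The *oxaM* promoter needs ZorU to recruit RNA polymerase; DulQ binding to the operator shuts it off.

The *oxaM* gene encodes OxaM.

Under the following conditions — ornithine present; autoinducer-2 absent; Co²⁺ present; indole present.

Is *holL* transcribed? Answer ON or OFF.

Co²⁺ is present, so DulQ is inactive.
Indole is present, so ZorU is inactive.
Required activator ZorU is absent, so *oxaM* is not transcribed.
So OxaM is not produced.
With no repressor bound, *irpU* is transcribed.
So IrpU is produced and active.
With repressor IrpU bound, *bexL* is not transcribed.
So BexL is not produced.
Ornithine is present, so KepP is active.
With repressor KepP bound, *fenV* is not transcribed.
So FenV is not produced.
With no repressor bound, *holL* is transcribed.

ON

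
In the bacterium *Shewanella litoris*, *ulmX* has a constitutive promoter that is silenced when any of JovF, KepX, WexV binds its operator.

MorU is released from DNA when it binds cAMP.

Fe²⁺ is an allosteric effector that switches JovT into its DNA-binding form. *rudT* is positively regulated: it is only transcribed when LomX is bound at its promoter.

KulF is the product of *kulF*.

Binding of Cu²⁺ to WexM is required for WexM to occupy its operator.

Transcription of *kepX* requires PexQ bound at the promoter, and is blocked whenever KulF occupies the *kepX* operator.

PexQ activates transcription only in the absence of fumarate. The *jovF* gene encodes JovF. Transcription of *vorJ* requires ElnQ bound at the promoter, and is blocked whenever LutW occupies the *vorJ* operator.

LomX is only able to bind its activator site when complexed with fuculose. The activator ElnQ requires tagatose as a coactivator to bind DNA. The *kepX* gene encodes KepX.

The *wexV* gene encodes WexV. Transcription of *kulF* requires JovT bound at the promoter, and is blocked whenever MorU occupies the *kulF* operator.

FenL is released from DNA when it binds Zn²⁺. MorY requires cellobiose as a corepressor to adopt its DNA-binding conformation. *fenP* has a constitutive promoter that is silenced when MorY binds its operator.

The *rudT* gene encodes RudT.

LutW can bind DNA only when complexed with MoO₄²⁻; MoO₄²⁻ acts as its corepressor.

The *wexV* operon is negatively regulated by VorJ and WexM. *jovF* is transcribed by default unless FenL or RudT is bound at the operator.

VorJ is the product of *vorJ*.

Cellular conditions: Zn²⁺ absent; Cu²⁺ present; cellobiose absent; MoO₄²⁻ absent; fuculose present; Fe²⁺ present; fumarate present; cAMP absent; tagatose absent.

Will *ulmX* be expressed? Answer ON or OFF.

Zn²⁺ is absent, so FenL is active.
Fuculose is present, so LomX is active.
No repressor is bound and LomX is active, so *rudT* is transcribed.
So RudT is produced and active.
With repressor FenL bound, *jovF* is not transcribed.
So JovF is not produced.
Fumarate is present, so PexQ is inactive.
cAMP is absent, so MorU is active.
Fe²⁺ is present, so JovT is active.
With repressor MorU bound, *kulF* is not transcribed.
So KulF is not produced.
Required activator PexQ is absent, so *kepX* is not transcribed.
So KepX is not produced.
Tagatose is absent, so ElnQ is inactive.
MoO₄²⁻ is absent, so LutW is inactive.
Required activator ElnQ is absent, so *vorJ* is not transcribed.
So VorJ is not produced.
Cu²⁺ is present, so WexM is active.
With repressor WexM bound, *wexV* is not transcribed.
So WexV is not produced.
With no repressor bound, *ulmX* is transcribed.

ON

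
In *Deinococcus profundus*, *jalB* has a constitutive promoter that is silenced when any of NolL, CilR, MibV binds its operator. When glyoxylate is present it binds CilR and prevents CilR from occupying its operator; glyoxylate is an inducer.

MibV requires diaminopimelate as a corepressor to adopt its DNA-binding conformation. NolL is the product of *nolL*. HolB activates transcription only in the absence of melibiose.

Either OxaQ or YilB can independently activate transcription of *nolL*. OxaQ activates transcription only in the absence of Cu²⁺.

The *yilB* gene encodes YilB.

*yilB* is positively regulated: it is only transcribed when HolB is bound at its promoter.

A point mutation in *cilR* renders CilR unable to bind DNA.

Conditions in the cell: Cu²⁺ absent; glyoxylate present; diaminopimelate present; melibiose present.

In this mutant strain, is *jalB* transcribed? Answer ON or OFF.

Cu²⁺ is absent, so OxaQ is active.
Melibiose is present, so HolB is inactive.
Required activator HolB is absent, so *yilB* is not transcribed.
So YilB is not produced.
Activator OxaQ is present, so *nolL* is transcribed.
So NolL is produced and active.
CilR is non-functional in this strain, so it has no effect.
Diaminopimelate is present, so MibV is active.
With repressor NolL bound, *jalB* is not transcribed.

OFF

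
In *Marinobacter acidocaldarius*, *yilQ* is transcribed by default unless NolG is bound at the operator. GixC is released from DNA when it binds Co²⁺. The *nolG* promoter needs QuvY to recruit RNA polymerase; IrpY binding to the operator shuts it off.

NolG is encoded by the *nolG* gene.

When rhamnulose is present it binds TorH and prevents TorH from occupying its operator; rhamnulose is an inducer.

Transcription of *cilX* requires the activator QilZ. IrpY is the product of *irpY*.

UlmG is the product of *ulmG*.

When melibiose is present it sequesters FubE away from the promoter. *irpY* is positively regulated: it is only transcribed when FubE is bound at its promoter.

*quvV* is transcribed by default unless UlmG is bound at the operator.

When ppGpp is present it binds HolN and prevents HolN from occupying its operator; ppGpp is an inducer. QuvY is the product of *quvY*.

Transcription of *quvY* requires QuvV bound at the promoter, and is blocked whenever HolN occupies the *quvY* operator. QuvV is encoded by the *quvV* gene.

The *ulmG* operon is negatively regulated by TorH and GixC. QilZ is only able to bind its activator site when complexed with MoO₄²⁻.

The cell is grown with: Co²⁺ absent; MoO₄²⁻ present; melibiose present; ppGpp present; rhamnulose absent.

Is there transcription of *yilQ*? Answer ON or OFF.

OFF

Rhamnulose is absent, so TorH is active.
Co²⁺ is absent, so GixC is active.
With repressor TorH bound, *ulmG* is not transcribed.
So UlmG is not produced.
With no repressor bound, *quvV* is transcribed.
So QuvV is produced and active.
ppGpp is present, so HolN is inactive.
No repressor is bound and QuvV is active, so *quvY* is transcribed.
So QuvY is produced and active.
Melibiose is present, so FubE is inactive.
Required activator FubE is absent, so *irpY* is not transcribed.
So IrpY is not produced.
No repressor is bound and QuvY is active, so *nolG* is transcribed.
So NolG is produced and active.
With repressor NolG bound, *yilQ* is not transcribed.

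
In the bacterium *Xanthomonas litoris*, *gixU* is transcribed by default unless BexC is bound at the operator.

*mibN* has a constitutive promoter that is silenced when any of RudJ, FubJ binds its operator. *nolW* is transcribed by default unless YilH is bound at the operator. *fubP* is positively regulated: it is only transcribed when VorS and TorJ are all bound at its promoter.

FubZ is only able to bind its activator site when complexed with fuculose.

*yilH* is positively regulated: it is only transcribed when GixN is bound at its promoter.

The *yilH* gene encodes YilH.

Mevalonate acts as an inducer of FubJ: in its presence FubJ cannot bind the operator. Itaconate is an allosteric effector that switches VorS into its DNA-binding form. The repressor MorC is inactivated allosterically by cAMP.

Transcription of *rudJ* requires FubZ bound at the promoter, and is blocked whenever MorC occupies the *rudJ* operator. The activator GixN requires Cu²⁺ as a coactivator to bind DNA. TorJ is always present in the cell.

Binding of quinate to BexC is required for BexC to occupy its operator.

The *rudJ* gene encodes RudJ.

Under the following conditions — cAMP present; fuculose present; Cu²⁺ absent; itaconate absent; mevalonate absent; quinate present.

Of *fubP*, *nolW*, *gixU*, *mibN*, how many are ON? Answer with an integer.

1

Itaconate is absent, so VorS is inactive.
TorJ is produced constitutively and is active.
Required activator VorS is absent, so *fubP* is not transcribed.
→ *fubP* is OFF.
Cu²⁺ is absent, so GixN is inactive.
Required activator GixN is absent, so *yilH* is not transcribed.
So YilH is not produced.
With no repressor bound, *nolW* is transcribed.
→ *nolW* is ON.
Quinate is present, so BexC is active.
With repressor BexC bound, *gixU* is not transcribed.
→ *gixU* is OFF.
cAMP is present, so MorC is inactive.
Fuculose is present, so FubZ is active.
No repressor is bound and FubZ is active, so *rudJ* is transcribed.
So RudJ is produced and active.
Mevalonate is absent, so FubJ is active.
With repressor RudJ bound, *mibN* is not transcribed.
→ *mibN* is OFF.
1 of the 4 genes is transcribed.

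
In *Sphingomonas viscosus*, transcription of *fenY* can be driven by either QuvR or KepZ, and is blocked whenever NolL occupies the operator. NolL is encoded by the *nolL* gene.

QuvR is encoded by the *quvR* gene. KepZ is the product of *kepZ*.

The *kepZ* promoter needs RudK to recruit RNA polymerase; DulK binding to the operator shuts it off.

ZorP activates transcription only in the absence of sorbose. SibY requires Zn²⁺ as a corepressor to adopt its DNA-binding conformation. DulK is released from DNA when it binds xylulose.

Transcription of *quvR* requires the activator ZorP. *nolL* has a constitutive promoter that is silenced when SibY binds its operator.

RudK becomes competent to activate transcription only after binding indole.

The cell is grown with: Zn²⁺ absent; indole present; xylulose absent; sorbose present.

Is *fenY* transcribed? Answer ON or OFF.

OFF

Sorbose is present, so ZorP is inactive.
Required activator ZorP is absent, so *quvR* is not transcribed.
So QuvR is not produced.
Zn²⁺ is absent, so SibY is inactive.
With no repressor bound, *nolL* is transcribed.
So NolL is produced and active.
Indole is present, so RudK is active.
Xylulose is absent, so DulK is active.
With repressor DulK bound, *kepZ* is not transcribed.
So KepZ is not produced.
With repressor NolL bound, *fenY* is not transcribed.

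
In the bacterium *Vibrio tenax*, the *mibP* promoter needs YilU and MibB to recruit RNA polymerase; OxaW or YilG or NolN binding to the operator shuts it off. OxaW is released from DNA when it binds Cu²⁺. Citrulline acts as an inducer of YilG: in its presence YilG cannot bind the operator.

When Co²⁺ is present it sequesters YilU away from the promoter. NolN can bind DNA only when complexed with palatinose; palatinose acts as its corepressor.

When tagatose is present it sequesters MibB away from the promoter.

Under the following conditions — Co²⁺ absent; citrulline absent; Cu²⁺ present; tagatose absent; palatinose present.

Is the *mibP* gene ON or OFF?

OFF

Co²⁺ is absent, so YilU is active.
Cu²⁺ is present, so OxaW is inactive.
Tagatose is absent, so MibB is active.
Citrulline is absent, so YilG is active.
Palatinose is present, so NolN is active.
With repressor YilG bound, *mibP* is not transcribed.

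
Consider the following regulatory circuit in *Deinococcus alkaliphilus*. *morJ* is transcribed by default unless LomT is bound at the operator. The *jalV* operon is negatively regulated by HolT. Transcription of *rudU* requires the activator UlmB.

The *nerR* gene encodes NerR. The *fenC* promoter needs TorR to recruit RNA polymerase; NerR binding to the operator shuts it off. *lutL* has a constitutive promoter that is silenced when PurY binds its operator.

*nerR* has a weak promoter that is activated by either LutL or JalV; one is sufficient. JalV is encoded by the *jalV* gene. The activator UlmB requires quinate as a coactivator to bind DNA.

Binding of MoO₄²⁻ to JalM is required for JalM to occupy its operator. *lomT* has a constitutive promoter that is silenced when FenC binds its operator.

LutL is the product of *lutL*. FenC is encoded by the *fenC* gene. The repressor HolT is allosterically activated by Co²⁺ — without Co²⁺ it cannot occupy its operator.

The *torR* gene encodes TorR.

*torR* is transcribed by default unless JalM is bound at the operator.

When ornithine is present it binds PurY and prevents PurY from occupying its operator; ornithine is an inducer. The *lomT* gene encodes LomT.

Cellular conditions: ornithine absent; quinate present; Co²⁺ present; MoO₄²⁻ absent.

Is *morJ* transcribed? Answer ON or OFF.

Ornithine is absent, so PurY is active.
With repressor PurY bound, *lutL* is not transcribed.
So LutL is not produced.
Co²⁺ is present, so HolT is active.
With repressor HolT bound, *jalV* is not transcribed.
So JalV is not produced.
No activator is available at the *nerR* promoter, so *nerR* is not transcribed.
So NerR is not produced.
MoO₄²⁻ is absent, so JalM is inactive.
With no repressor bound, *torR* is transcribed.
So TorR is produced and active.
No repressor is bound and TorR is active, so *fenC* is transcribed.
So FenC is produced and active.
With repressor FenC bound, *lomT* is not transcribed.
So LomT is not produced.
With no repressor bound, *morJ* is transcribed.

ON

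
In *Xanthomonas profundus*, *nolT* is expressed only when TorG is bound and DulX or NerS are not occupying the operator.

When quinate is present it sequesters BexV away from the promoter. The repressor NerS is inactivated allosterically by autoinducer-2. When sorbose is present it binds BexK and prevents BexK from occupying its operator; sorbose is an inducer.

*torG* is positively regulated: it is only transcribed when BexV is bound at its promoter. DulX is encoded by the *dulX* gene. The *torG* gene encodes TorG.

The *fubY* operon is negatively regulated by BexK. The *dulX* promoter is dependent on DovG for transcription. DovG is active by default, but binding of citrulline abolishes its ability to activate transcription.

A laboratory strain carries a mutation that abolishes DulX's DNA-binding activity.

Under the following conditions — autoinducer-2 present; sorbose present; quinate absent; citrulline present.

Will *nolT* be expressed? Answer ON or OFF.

DulX is non-functional in this strain, so it has no effect.
Quinate is absent, so BexV is active.
No repressor is bound and BexV is active, so *torG* is transcribed.
So TorG is produced and active.
Autoinducer-2 is present, so NerS is inactive.
No repressor is bound and TorG is active, so *nolT* is transcribed.

ON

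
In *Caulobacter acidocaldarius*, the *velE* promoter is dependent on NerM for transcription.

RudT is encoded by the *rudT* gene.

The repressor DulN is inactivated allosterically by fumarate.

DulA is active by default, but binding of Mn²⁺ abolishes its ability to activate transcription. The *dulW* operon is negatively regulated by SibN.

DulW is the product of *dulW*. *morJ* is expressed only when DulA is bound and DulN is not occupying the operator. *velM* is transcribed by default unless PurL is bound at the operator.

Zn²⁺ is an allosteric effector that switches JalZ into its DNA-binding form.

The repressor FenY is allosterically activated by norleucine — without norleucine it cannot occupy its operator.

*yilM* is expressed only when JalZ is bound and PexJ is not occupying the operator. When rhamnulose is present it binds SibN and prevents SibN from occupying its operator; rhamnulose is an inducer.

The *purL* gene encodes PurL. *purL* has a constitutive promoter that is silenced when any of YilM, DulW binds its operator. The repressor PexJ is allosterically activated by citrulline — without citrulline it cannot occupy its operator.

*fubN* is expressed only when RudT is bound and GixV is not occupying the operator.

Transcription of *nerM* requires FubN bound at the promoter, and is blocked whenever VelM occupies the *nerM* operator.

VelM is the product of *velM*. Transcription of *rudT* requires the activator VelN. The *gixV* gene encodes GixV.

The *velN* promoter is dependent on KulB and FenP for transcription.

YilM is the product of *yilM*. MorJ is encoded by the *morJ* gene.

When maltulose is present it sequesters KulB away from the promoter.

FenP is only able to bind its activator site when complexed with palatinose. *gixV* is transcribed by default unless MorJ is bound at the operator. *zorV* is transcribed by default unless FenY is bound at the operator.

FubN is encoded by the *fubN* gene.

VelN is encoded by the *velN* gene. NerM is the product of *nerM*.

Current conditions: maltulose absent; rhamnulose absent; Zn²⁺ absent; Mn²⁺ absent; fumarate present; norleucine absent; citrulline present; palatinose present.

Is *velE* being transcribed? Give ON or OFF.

ON

Maltulose is absent, so KulB is active.
Palatinose is present, so FenP is active.
No repressor is bound and KulB and FenP are active, so *velN* is transcribed.
So VelN is produced and active.
No repressor is bound and VelN is active, so *rudT* is transcribed.
So RudT is produced and active.
Fumarate is present, so DulN is inactive.
Mn²⁺ is absent, so DulA is active.
No repressor is bound and DulA is active, so *morJ* is transcribed.
So MorJ is produced and active.
With repressor MorJ bound, *gixV* is not transcribed.
So GixV is not produced.
No repressor is bound and RudT is active, so *fubN* is transcribed.
So FubN is produced and active.
Citrulline is present, so PexJ is active.
Zn²⁺ is absent, so JalZ is inactive.
With repressor PexJ bound, *yilM* is not transcribed.
So YilM is not produced.
Rhamnulose is absent, so SibN is active.
With repressor SibN bound, *dulW* is not transcribed.
So DulW is not produced.
With no repressor bound, *purL* is transcribed.
So PurL is produced and active.
With repressor PurL bound, *velM* is not transcribed.
So VelM is not produced.
No repressor is bound and FubN is active, so *nerM* is transcribed.
So NerM is produced and active.
No repressor is bound and NerM is active, so *velE* is transcribed.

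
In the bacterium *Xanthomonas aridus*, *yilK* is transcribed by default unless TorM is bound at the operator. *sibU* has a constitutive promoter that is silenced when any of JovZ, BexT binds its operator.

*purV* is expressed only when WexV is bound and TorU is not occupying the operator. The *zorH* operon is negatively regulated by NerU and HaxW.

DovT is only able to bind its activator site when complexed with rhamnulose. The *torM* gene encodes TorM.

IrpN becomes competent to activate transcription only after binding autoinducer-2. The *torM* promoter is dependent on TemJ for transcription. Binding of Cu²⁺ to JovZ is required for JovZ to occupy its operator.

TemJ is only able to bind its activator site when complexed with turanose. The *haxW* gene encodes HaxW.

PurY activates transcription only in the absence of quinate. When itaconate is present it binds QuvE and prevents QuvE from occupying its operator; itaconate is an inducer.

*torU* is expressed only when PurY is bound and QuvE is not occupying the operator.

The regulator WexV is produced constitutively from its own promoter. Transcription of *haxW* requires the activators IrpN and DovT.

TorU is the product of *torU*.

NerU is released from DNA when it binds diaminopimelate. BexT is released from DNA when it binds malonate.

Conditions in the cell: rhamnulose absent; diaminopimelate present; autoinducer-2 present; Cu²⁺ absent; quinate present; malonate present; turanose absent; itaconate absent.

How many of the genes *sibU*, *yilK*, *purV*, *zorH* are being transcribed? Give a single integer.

4

Cu²⁺ is absent, so JovZ is inactive.
Malonate is present, so BexT is inactive.
With no repressor bound, *sibU* is transcribed.
→ *sibU* is ON.
Turanose is absent, so TemJ is inactive.
Required activator TemJ is absent, so *torM* is not transcribed.
So TorM is not produced.
With no repressor bound, *yilK* is transcribed.
→ *yilK* is ON.
WexV is produced constitutively and is active.
Itaconate is absent, so QuvE is active.
Quinate is present, so PurY is inactive.
With repressor QuvE bound, *torU* is not transcribed.
So TorU is not produced.
No repressor is bound and WexV is active, so *purV* is transcribed.
→ *purV* is ON.
Diaminopimelate is present, so NerU is inactive.
Autoinducer-2 is present, so IrpN is active.
Rhamnulose is absent, so DovT is inactive.
Required activator DovT is absent, so *haxW* is not transcribed.
So HaxW is not produced.
With no repressor bound, *zorH* is transcribed.
→ *zorH* is ON.
4 of the 4 genes are transcribed.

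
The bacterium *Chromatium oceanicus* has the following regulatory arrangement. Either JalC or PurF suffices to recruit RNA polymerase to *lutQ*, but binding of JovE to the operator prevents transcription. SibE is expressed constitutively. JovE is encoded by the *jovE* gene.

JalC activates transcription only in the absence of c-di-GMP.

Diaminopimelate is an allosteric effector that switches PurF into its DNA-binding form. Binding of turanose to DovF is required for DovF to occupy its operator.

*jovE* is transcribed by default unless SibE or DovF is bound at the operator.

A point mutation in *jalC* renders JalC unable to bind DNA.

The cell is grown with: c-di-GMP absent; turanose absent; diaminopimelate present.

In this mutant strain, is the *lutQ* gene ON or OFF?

ON

JalC is non-functional in this strain, so it has no effect.
SibE is produced constitutively and is active.
Turanose is absent, so DovF is inactive.
With repressor SibE bound, *jovE* is not transcribed.
So JovE is not produced.
Diaminopimelate is present, so PurF is active.
Activator PurF is present, so *lutQ* is transcribed.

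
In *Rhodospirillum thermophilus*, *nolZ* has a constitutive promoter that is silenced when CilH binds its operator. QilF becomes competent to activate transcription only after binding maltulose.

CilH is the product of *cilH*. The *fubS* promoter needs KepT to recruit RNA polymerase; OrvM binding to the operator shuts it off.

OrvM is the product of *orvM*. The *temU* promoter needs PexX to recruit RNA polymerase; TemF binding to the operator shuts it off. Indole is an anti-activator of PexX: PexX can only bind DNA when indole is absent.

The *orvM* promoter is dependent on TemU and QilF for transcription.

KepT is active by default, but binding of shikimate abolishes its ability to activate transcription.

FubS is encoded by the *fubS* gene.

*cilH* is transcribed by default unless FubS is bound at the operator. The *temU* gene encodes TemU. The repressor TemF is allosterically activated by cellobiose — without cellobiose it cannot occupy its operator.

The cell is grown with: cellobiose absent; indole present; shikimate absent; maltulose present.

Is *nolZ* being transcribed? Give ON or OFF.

ON

Cellobiose is absent, so TemF is inactive.
Indole is present, so PexX is inactive.
Required activator PexX is absent, so *temU* is not transcribed.
So TemU is not produced.
Maltulose is present, so QilF is active.
Required activator TemU is absent, so *orvM* is not transcribed.
So OrvM is not produced.
Shikimate is absent, so KepT is active.
No repressor is bound and KepT is active, so *fubS* is transcribed.
So FubS is produced and active.
With repressor FubS bound, *cilH* is not transcribed.
So CilH is not produced.
With no repressor bound, *nolZ* is transcribed.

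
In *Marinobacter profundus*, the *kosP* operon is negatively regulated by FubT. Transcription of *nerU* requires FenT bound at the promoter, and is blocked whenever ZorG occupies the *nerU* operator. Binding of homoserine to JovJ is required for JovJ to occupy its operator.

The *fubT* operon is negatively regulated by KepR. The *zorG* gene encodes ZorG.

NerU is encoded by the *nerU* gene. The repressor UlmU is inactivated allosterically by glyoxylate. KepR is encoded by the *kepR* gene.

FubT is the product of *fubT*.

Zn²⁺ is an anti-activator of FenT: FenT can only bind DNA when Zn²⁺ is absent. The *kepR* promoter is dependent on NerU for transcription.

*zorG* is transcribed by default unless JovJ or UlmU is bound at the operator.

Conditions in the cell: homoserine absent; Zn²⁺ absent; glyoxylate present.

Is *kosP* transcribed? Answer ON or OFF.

OFF

Homoserine is absent, so JovJ is inactive.
Glyoxylate is present, so UlmU is inactive.
With no repressor bound, *zorG* is transcribed.
So ZorG is produced and active.
Zn²⁺ is absent, so FenT is active.
With repressor ZorG bound, *nerU* is not transcribed.
So NerU is not produced.
Required activator NerU is absent, so *kepR* is not transcribed.
So KepR is not produced.
With no repressor bound, *fubT* is transcribed.
So FubT is produced and active.
With repressor FubT bound, *kosP* is not transcribed.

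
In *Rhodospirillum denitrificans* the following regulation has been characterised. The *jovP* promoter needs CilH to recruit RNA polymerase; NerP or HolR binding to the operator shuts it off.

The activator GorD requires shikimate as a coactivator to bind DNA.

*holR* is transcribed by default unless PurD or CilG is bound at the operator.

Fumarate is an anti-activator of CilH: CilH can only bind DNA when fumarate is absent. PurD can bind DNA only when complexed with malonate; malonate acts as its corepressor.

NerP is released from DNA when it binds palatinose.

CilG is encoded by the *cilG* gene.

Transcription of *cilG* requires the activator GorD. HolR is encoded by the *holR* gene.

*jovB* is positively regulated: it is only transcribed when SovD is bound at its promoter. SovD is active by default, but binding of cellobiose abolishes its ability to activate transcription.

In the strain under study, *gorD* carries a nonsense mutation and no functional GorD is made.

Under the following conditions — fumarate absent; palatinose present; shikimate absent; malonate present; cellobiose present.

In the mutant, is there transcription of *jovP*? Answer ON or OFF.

Palatinose is present, so NerP is inactive.
Malonate is present, so PurD is active.
GorD is non-functional in this strain, so it has no effect.
Required activator GorD is absent, so *cilG* is not transcribed.
So CilG is not produced.
With repressor PurD bound, *holR* is not transcribed.
So HolR is not produced.
Fumarate is absent, so CilH is active.
No repressor is bound and CilH is active, so *jovP* is transcribed.

ON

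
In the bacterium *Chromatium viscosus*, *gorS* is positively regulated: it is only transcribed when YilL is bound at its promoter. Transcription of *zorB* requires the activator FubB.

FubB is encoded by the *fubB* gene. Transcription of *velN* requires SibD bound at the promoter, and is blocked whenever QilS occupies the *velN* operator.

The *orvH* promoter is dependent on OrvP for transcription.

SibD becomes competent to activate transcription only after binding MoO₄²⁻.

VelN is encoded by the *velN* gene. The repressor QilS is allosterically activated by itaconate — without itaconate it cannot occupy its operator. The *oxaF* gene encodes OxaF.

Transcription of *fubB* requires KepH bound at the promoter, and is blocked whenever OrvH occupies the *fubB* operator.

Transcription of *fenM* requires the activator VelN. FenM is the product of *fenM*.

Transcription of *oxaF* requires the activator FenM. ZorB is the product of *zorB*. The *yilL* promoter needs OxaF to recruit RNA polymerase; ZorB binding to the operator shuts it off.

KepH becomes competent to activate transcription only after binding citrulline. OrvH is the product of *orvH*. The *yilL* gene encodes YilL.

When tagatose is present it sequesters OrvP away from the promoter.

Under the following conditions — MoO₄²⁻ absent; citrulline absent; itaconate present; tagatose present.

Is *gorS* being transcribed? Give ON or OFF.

OFF

MoO₄²⁻ is absent, so SibD is inactive.
Itaconate is present, so QilS is active.
With repressor QilS bound, *velN* is not transcribed.
So VelN is not produced.
Required activator VelN is absent, so *fenM* is not transcribed.
So FenM is not produced.
Required activator FenM is absent, so *oxaF* is not transcribed.
So OxaF is not produced.
Tagatose is present, so OrvP is inactive.
Required activator OrvP is absent, so *orvH* is not transcribed.
So OrvH is not produced.
Citrulline is absent, so KepH is inactive.
Required activator KepH is absent, so *fubB* is not transcribed.
So FubB is not produced.
Required activator FubB is absent, so *zorB* is not transcribed.
So ZorB is not produced.
Required activator OxaF is absent, so *yilL* is not transcribed.
So YilL is not produced.
Required activator YilL is absent, so *gorS* is not transcribed.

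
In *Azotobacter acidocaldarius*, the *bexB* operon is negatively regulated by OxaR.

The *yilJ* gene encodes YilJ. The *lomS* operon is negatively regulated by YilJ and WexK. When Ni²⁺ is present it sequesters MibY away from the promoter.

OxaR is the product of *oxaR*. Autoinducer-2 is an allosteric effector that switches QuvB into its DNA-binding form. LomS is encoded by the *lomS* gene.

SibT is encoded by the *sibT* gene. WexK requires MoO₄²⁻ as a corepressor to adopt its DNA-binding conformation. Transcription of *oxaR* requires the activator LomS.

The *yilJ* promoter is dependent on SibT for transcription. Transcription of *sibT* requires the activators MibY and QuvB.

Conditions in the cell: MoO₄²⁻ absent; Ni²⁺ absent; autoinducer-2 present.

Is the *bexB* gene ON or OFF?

Ni²⁺ is absent, so MibY is active.
Autoinducer-2 is present, so QuvB is active.
No repressor is bound and MibY and QuvB are active, so *sibT* is transcribed.
So SibT is produced and active.
No repressor is bound and SibT is active, so *yilJ* is transcribed.
So YilJ is produced and active.
MoO₄²⁻ is absent, so WexK is inactive.
With repressor YilJ bound, *lomS* is not transcribed.
So LomS is not produced.
Required activator LomS is absent, so *oxaR* is not transcribed.
So OxaR is not produced.
With no repressor bound, *bexB* is transcribed.

ON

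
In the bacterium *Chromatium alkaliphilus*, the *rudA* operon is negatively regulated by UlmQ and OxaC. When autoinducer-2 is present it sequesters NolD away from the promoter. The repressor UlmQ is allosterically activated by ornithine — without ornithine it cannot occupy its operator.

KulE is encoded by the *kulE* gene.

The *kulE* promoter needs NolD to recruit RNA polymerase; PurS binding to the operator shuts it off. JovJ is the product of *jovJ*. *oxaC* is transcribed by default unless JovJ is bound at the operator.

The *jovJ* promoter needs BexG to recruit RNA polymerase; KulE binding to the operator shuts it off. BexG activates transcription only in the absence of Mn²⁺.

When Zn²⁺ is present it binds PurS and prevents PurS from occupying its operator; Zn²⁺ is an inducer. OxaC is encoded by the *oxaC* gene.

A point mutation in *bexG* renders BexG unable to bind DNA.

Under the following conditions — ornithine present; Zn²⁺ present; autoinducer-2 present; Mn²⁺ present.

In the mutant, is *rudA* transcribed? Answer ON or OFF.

OFF

Ornithine is present, so UlmQ is active.
BexG is non-functional in this strain, so it has no effect.
Zn²⁺ is present, so PurS is inactive.
Autoinducer-2 is present, so NolD is inactive.
Required activator NolD is absent, so *kulE* is not transcribed.
So KulE is not produced.
Required activator BexG is absent, so *jovJ* is not transcribed.
So JovJ is not produced.
With no repressor bound, *oxaC* is transcribed.
So OxaC is produced and active.
With repressor UlmQ bound, *rudA* is not transcribed.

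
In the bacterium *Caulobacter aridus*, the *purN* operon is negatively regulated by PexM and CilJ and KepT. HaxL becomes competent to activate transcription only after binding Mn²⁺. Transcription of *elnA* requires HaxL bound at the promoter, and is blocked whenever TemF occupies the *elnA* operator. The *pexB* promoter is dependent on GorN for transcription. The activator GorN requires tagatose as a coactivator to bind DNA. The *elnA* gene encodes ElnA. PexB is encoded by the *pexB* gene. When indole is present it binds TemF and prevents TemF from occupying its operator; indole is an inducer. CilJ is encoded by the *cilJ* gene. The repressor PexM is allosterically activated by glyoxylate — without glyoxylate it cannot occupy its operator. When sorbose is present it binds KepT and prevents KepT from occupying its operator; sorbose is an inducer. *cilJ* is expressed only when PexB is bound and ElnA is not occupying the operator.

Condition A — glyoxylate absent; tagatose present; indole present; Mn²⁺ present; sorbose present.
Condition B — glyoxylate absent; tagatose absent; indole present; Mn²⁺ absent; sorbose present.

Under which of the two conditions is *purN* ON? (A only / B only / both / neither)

Condition A:
Glyoxylate is absent, so PexM is inactive.
Tagatose is present, so GorN is active.
No repressor is bound and GorN is active, so *pexB* is transcribed.
So PexB is produced and active.
Indole is present, so TemF is inactive.
Mn²⁺ is present, so HaxL is active.
No repressor is bound and HaxL is active, so *elnA* is transcribed.
So ElnA is produced and active.
With repressor ElnA bound, *cilJ* is not transcribed.
So CilJ is not produced.
Sorbose is present, so KepT is inactive.
With no repressor bound, *purN* is transcribed.
→ *purN* is ON in A.
Condition B:
Glyoxylate is absent, so PexM is inactive.
Tagatose is absent, so GorN is inactive.
Required activator GorN is absent, so *pexB* is not transcribed.
So PexB is not produced.
Indole is present, so TemF is inactive.
Mn²⁺ is absent, so HaxL is inactive.
Required activator HaxL is absent, so *elnA* is not transcribed.
So ElnA is not produced.
Required activator PexB is absent, so *cilJ* is not transcribed.
So CilJ is not produced.
Sorbose is present, so KepT is inactive.
With no repressor bound, *purN* is transcribed.
→ *purN* is ON in B.

both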